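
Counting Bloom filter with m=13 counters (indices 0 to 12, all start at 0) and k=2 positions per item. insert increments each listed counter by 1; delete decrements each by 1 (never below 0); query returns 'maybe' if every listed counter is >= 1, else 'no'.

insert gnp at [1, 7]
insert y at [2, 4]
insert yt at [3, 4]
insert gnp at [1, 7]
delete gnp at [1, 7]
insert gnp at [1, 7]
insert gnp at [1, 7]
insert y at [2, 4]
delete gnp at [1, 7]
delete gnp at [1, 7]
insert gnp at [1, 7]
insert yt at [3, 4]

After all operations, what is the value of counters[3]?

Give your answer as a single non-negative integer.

Step 1: insert gnp at [1, 7] -> counters=[0,1,0,0,0,0,0,1,0,0,0,0,0]
Step 2: insert y at [2, 4] -> counters=[0,1,1,0,1,0,0,1,0,0,0,0,0]
Step 3: insert yt at [3, 4] -> counters=[0,1,1,1,2,0,0,1,0,0,0,0,0]
Step 4: insert gnp at [1, 7] -> counters=[0,2,1,1,2,0,0,2,0,0,0,0,0]
Step 5: delete gnp at [1, 7] -> counters=[0,1,1,1,2,0,0,1,0,0,0,0,0]
Step 6: insert gnp at [1, 7] -> counters=[0,2,1,1,2,0,0,2,0,0,0,0,0]
Step 7: insert gnp at [1, 7] -> counters=[0,3,1,1,2,0,0,3,0,0,0,0,0]
Step 8: insert y at [2, 4] -> counters=[0,3,2,1,3,0,0,3,0,0,0,0,0]
Step 9: delete gnp at [1, 7] -> counters=[0,2,2,1,3,0,0,2,0,0,0,0,0]
Step 10: delete gnp at [1, 7] -> counters=[0,1,2,1,3,0,0,1,0,0,0,0,0]
Step 11: insert gnp at [1, 7] -> counters=[0,2,2,1,3,0,0,2,0,0,0,0,0]
Step 12: insert yt at [3, 4] -> counters=[0,2,2,2,4,0,0,2,0,0,0,0,0]
Final counters=[0,2,2,2,4,0,0,2,0,0,0,0,0] -> counters[3]=2

Answer: 2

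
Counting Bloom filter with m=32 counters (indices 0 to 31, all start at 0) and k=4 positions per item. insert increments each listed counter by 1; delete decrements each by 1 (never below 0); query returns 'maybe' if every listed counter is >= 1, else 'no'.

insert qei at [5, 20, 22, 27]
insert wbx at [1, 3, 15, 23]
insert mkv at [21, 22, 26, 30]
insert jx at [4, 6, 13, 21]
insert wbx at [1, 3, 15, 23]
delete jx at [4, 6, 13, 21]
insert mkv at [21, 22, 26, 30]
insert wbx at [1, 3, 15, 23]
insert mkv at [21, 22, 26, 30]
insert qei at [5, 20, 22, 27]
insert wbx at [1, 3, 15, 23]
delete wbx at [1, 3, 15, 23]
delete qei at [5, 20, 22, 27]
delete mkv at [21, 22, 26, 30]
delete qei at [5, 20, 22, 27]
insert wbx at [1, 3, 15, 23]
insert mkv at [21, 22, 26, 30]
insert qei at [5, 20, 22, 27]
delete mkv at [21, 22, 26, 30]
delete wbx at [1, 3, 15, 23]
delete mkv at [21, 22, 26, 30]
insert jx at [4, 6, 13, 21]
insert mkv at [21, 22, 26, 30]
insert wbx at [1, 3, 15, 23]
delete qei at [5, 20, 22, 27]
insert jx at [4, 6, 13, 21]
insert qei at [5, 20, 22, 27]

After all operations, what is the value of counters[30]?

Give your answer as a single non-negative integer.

Answer: 2

Derivation:
Step 1: insert qei at [5, 20, 22, 27] -> counters=[0,0,0,0,0,1,0,0,0,0,0,0,0,0,0,0,0,0,0,0,1,0,1,0,0,0,0,1,0,0,0,0]
Step 2: insert wbx at [1, 3, 15, 23] -> counters=[0,1,0,1,0,1,0,0,0,0,0,0,0,0,0,1,0,0,0,0,1,0,1,1,0,0,0,1,0,0,0,0]
Step 3: insert mkv at [21, 22, 26, 30] -> counters=[0,1,0,1,0,1,0,0,0,0,0,0,0,0,0,1,0,0,0,0,1,1,2,1,0,0,1,1,0,0,1,0]
Step 4: insert jx at [4, 6, 13, 21] -> counters=[0,1,0,1,1,1,1,0,0,0,0,0,0,1,0,1,0,0,0,0,1,2,2,1,0,0,1,1,0,0,1,0]
Step 5: insert wbx at [1, 3, 15, 23] -> counters=[0,2,0,2,1,1,1,0,0,0,0,0,0,1,0,2,0,0,0,0,1,2,2,2,0,0,1,1,0,0,1,0]
Step 6: delete jx at [4, 6, 13, 21] -> counters=[0,2,0,2,0,1,0,0,0,0,0,0,0,0,0,2,0,0,0,0,1,1,2,2,0,0,1,1,0,0,1,0]
Step 7: insert mkv at [21, 22, 26, 30] -> counters=[0,2,0,2,0,1,0,0,0,0,0,0,0,0,0,2,0,0,0,0,1,2,3,2,0,0,2,1,0,0,2,0]
Step 8: insert wbx at [1, 3, 15, 23] -> counters=[0,3,0,3,0,1,0,0,0,0,0,0,0,0,0,3,0,0,0,0,1,2,3,3,0,0,2,1,0,0,2,0]
Step 9: insert mkv at [21, 22, 26, 30] -> counters=[0,3,0,3,0,1,0,0,0,0,0,0,0,0,0,3,0,0,0,0,1,3,4,3,0,0,3,1,0,0,3,0]
Step 10: insert qei at [5, 20, 22, 27] -> counters=[0,3,0,3,0,2,0,0,0,0,0,0,0,0,0,3,0,0,0,0,2,3,5,3,0,0,3,2,0,0,3,0]
Step 11: insert wbx at [1, 3, 15, 23] -> counters=[0,4,0,4,0,2,0,0,0,0,0,0,0,0,0,4,0,0,0,0,2,3,5,4,0,0,3,2,0,0,3,0]
Step 12: delete wbx at [1, 3, 15, 23] -> counters=[0,3,0,3,0,2,0,0,0,0,0,0,0,0,0,3,0,0,0,0,2,3,5,3,0,0,3,2,0,0,3,0]
Step 13: delete qei at [5, 20, 22, 27] -> counters=[0,3,0,3,0,1,0,0,0,0,0,0,0,0,0,3,0,0,0,0,1,3,4,3,0,0,3,1,0,0,3,0]
Step 14: delete mkv at [21, 22, 26, 30] -> counters=[0,3,0,3,0,1,0,0,0,0,0,0,0,0,0,3,0,0,0,0,1,2,3,3,0,0,2,1,0,0,2,0]
Step 15: delete qei at [5, 20, 22, 27] -> counters=[0,3,0,3,0,0,0,0,0,0,0,0,0,0,0,3,0,0,0,0,0,2,2,3,0,0,2,0,0,0,2,0]
Step 16: insert wbx at [1, 3, 15, 23] -> counters=[0,4,0,4,0,0,0,0,0,0,0,0,0,0,0,4,0,0,0,0,0,2,2,4,0,0,2,0,0,0,2,0]
Step 17: insert mkv at [21, 22, 26, 30] -> counters=[0,4,0,4,0,0,0,0,0,0,0,0,0,0,0,4,0,0,0,0,0,3,3,4,0,0,3,0,0,0,3,0]
Step 18: insert qei at [5, 20, 22, 27] -> counters=[0,4,0,4,0,1,0,0,0,0,0,0,0,0,0,4,0,0,0,0,1,3,4,4,0,0,3,1,0,0,3,0]
Step 19: delete mkv at [21, 22, 26, 30] -> counters=[0,4,0,4,0,1,0,0,0,0,0,0,0,0,0,4,0,0,0,0,1,2,3,4,0,0,2,1,0,0,2,0]
Step 20: delete wbx at [1, 3, 15, 23] -> counters=[0,3,0,3,0,1,0,0,0,0,0,0,0,0,0,3,0,0,0,0,1,2,3,3,0,0,2,1,0,0,2,0]
Step 21: delete mkv at [21, 22, 26, 30] -> counters=[0,3,0,3,0,1,0,0,0,0,0,0,0,0,0,3,0,0,0,0,1,1,2,3,0,0,1,1,0,0,1,0]
Step 22: insert jx at [4, 6, 13, 21] -> counters=[0,3,0,3,1,1,1,0,0,0,0,0,0,1,0,3,0,0,0,0,1,2,2,3,0,0,1,1,0,0,1,0]
Step 23: insert mkv at [21, 22, 26, 30] -> counters=[0,3,0,3,1,1,1,0,0,0,0,0,0,1,0,3,0,0,0,0,1,3,3,3,0,0,2,1,0,0,2,0]
Step 24: insert wbx at [1, 3, 15, 23] -> counters=[0,4,0,4,1,1,1,0,0,0,0,0,0,1,0,4,0,0,0,0,1,3,3,4,0,0,2,1,0,0,2,0]
Step 25: delete qei at [5, 20, 22, 27] -> counters=[0,4,0,4,1,0,1,0,0,0,0,0,0,1,0,4,0,0,0,0,0,3,2,4,0,0,2,0,0,0,2,0]
Step 26: insert jx at [4, 6, 13, 21] -> counters=[0,4,0,4,2,0,2,0,0,0,0,0,0,2,0,4,0,0,0,0,0,4,2,4,0,0,2,0,0,0,2,0]
Step 27: insert qei at [5, 20, 22, 27] -> counters=[0,4,0,4,2,1,2,0,0,0,0,0,0,2,0,4,0,0,0,0,1,4,3,4,0,0,2,1,0,0,2,0]
Final counters=[0,4,0,4,2,1,2,0,0,0,0,0,0,2,0,4,0,0,0,0,1,4,3,4,0,0,2,1,0,0,2,0] -> counters[30]=2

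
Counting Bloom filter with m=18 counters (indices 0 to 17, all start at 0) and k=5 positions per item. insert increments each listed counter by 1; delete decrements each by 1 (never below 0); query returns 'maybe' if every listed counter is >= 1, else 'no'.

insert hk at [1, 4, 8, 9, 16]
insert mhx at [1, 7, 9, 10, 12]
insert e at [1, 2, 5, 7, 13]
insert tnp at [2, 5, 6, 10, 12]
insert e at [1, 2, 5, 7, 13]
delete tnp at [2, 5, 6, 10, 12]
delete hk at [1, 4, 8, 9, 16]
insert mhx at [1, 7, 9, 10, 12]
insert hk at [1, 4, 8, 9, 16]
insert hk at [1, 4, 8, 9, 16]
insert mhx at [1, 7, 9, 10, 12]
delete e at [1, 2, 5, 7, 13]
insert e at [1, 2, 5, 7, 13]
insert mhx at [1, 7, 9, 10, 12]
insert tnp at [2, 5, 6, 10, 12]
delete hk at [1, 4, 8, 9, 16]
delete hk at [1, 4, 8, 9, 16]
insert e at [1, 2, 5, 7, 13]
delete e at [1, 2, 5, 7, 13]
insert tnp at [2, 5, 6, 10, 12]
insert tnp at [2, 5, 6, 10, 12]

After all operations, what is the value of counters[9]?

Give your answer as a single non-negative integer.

Step 1: insert hk at [1, 4, 8, 9, 16] -> counters=[0,1,0,0,1,0,0,0,1,1,0,0,0,0,0,0,1,0]
Step 2: insert mhx at [1, 7, 9, 10, 12] -> counters=[0,2,0,0,1,0,0,1,1,2,1,0,1,0,0,0,1,0]
Step 3: insert e at [1, 2, 5, 7, 13] -> counters=[0,3,1,0,1,1,0,2,1,2,1,0,1,1,0,0,1,0]
Step 4: insert tnp at [2, 5, 6, 10, 12] -> counters=[0,3,2,0,1,2,1,2,1,2,2,0,2,1,0,0,1,0]
Step 5: insert e at [1, 2, 5, 7, 13] -> counters=[0,4,3,0,1,3,1,3,1,2,2,0,2,2,0,0,1,0]
Step 6: delete tnp at [2, 5, 6, 10, 12] -> counters=[0,4,2,0,1,2,0,3,1,2,1,0,1,2,0,0,1,0]
Step 7: delete hk at [1, 4, 8, 9, 16] -> counters=[0,3,2,0,0,2,0,3,0,1,1,0,1,2,0,0,0,0]
Step 8: insert mhx at [1, 7, 9, 10, 12] -> counters=[0,4,2,0,0,2,0,4,0,2,2,0,2,2,0,0,0,0]
Step 9: insert hk at [1, 4, 8, 9, 16] -> counters=[0,5,2,0,1,2,0,4,1,3,2,0,2,2,0,0,1,0]
Step 10: insert hk at [1, 4, 8, 9, 16] -> counters=[0,6,2,0,2,2,0,4,2,4,2,0,2,2,0,0,2,0]
Step 11: insert mhx at [1, 7, 9, 10, 12] -> counters=[0,7,2,0,2,2,0,5,2,5,3,0,3,2,0,0,2,0]
Step 12: delete e at [1, 2, 5, 7, 13] -> counters=[0,6,1,0,2,1,0,4,2,5,3,0,3,1,0,0,2,0]
Step 13: insert e at [1, 2, 5, 7, 13] -> counters=[0,7,2,0,2,2,0,5,2,5,3,0,3,2,0,0,2,0]
Step 14: insert mhx at [1, 7, 9, 10, 12] -> counters=[0,8,2,0,2,2,0,6,2,6,4,0,4,2,0,0,2,0]
Step 15: insert tnp at [2, 5, 6, 10, 12] -> counters=[0,8,3,0,2,3,1,6,2,6,5,0,5,2,0,0,2,0]
Step 16: delete hk at [1, 4, 8, 9, 16] -> counters=[0,7,3,0,1,3,1,6,1,5,5,0,5,2,0,0,1,0]
Step 17: delete hk at [1, 4, 8, 9, 16] -> counters=[0,6,3,0,0,3,1,6,0,4,5,0,5,2,0,0,0,0]
Step 18: insert e at [1, 2, 5, 7, 13] -> counters=[0,7,4,0,0,4,1,7,0,4,5,0,5,3,0,0,0,0]
Step 19: delete e at [1, 2, 5, 7, 13] -> counters=[0,6,3,0,0,3,1,6,0,4,5,0,5,2,0,0,0,0]
Step 20: insert tnp at [2, 5, 6, 10, 12] -> counters=[0,6,4,0,0,4,2,6,0,4,6,0,6,2,0,0,0,0]
Step 21: insert tnp at [2, 5, 6, 10, 12] -> counters=[0,6,5,0,0,5,3,6,0,4,7,0,7,2,0,0,0,0]
Final counters=[0,6,5,0,0,5,3,6,0,4,7,0,7,2,0,0,0,0] -> counters[9]=4

Answer: 4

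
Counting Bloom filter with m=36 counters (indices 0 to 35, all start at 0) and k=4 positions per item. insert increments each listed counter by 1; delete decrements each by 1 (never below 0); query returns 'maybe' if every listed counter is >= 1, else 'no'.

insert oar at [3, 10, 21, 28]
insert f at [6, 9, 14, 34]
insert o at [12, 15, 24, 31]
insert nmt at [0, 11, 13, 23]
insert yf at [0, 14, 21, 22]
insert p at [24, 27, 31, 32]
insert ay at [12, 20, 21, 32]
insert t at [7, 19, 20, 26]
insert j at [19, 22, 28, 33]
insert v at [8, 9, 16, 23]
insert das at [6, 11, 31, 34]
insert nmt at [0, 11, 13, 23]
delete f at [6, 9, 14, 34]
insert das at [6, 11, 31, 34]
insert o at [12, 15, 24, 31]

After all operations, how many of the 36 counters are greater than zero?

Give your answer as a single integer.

Answer: 26

Derivation:
Step 1: insert oar at [3, 10, 21, 28] -> counters=[0,0,0,1,0,0,0,0,0,0,1,0,0,0,0,0,0,0,0,0,0,1,0,0,0,0,0,0,1,0,0,0,0,0,0,0]
Step 2: insert f at [6, 9, 14, 34] -> counters=[0,0,0,1,0,0,1,0,0,1,1,0,0,0,1,0,0,0,0,0,0,1,0,0,0,0,0,0,1,0,0,0,0,0,1,0]
Step 3: insert o at [12, 15, 24, 31] -> counters=[0,0,0,1,0,0,1,0,0,1,1,0,1,0,1,1,0,0,0,0,0,1,0,0,1,0,0,0,1,0,0,1,0,0,1,0]
Step 4: insert nmt at [0, 11, 13, 23] -> counters=[1,0,0,1,0,0,1,0,0,1,1,1,1,1,1,1,0,0,0,0,0,1,0,1,1,0,0,0,1,0,0,1,0,0,1,0]
Step 5: insert yf at [0, 14, 21, 22] -> counters=[2,0,0,1,0,0,1,0,0,1,1,1,1,1,2,1,0,0,0,0,0,2,1,1,1,0,0,0,1,0,0,1,0,0,1,0]
Step 6: insert p at [24, 27, 31, 32] -> counters=[2,0,0,1,0,0,1,0,0,1,1,1,1,1,2,1,0,0,0,0,0,2,1,1,2,0,0,1,1,0,0,2,1,0,1,0]
Step 7: insert ay at [12, 20, 21, 32] -> counters=[2,0,0,1,0,0,1,0,0,1,1,1,2,1,2,1,0,0,0,0,1,3,1,1,2,0,0,1,1,0,0,2,2,0,1,0]
Step 8: insert t at [7, 19, 20, 26] -> counters=[2,0,0,1,0,0,1,1,0,1,1,1,2,1,2,1,0,0,0,1,2,3,1,1,2,0,1,1,1,0,0,2,2,0,1,0]
Step 9: insert j at [19, 22, 28, 33] -> counters=[2,0,0,1,0,0,1,1,0,1,1,1,2,1,2,1,0,0,0,2,2,3,2,1,2,0,1,1,2,0,0,2,2,1,1,0]
Step 10: insert v at [8, 9, 16, 23] -> counters=[2,0,0,1,0,0,1,1,1,2,1,1,2,1,2,1,1,0,0,2,2,3,2,2,2,0,1,1,2,0,0,2,2,1,1,0]
Step 11: insert das at [6, 11, 31, 34] -> counters=[2,0,0,1,0,0,2,1,1,2,1,2,2,1,2,1,1,0,0,2,2,3,2,2,2,0,1,1,2,0,0,3,2,1,2,0]
Step 12: insert nmt at [0, 11, 13, 23] -> counters=[3,0,0,1,0,0,2,1,1,2,1,3,2,2,2,1,1,0,0,2,2,3,2,3,2,0,1,1,2,0,0,3,2,1,2,0]
Step 13: delete f at [6, 9, 14, 34] -> counters=[3,0,0,1,0,0,1,1,1,1,1,3,2,2,1,1,1,0,0,2,2,3,2,3,2,0,1,1,2,0,0,3,2,1,1,0]
Step 14: insert das at [6, 11, 31, 34] -> counters=[3,0,0,1,0,0,2,1,1,1,1,4,2,2,1,1,1,0,0,2,2,3,2,3,2,0,1,1,2,0,0,4,2,1,2,0]
Step 15: insert o at [12, 15, 24, 31] -> counters=[3,0,0,1,0,0,2,1,1,1,1,4,3,2,1,2,1,0,0,2,2,3,2,3,3,0,1,1,2,0,0,5,2,1,2,0]
Final counters=[3,0,0,1,0,0,2,1,1,1,1,4,3,2,1,2,1,0,0,2,2,3,2,3,3,0,1,1,2,0,0,5,2,1,2,0] -> 26 nonzero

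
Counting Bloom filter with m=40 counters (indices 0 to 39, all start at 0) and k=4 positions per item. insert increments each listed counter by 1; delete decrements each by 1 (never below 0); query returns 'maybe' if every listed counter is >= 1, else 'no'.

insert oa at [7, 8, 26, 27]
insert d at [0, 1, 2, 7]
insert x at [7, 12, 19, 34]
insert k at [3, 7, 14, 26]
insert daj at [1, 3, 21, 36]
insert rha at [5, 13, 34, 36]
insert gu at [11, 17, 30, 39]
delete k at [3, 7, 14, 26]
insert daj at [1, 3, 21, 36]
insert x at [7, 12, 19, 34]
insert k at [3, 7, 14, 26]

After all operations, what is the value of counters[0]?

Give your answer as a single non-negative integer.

Step 1: insert oa at [7, 8, 26, 27] -> counters=[0,0,0,0,0,0,0,1,1,0,0,0,0,0,0,0,0,0,0,0,0,0,0,0,0,0,1,1,0,0,0,0,0,0,0,0,0,0,0,0]
Step 2: insert d at [0, 1, 2, 7] -> counters=[1,1,1,0,0,0,0,2,1,0,0,0,0,0,0,0,0,0,0,0,0,0,0,0,0,0,1,1,0,0,0,0,0,0,0,0,0,0,0,0]
Step 3: insert x at [7, 12, 19, 34] -> counters=[1,1,1,0,0,0,0,3,1,0,0,0,1,0,0,0,0,0,0,1,0,0,0,0,0,0,1,1,0,0,0,0,0,0,1,0,0,0,0,0]
Step 4: insert k at [3, 7, 14, 26] -> counters=[1,1,1,1,0,0,0,4,1,0,0,0,1,0,1,0,0,0,0,1,0,0,0,0,0,0,2,1,0,0,0,0,0,0,1,0,0,0,0,0]
Step 5: insert daj at [1, 3, 21, 36] -> counters=[1,2,1,2,0,0,0,4,1,0,0,0,1,0,1,0,0,0,0,1,0,1,0,0,0,0,2,1,0,0,0,0,0,0,1,0,1,0,0,0]
Step 6: insert rha at [5, 13, 34, 36] -> counters=[1,2,1,2,0,1,0,4,1,0,0,0,1,1,1,0,0,0,0,1,0,1,0,0,0,0,2,1,0,0,0,0,0,0,2,0,2,0,0,0]
Step 7: insert gu at [11, 17, 30, 39] -> counters=[1,2,1,2,0,1,0,4,1,0,0,1,1,1,1,0,0,1,0,1,0,1,0,0,0,0,2,1,0,0,1,0,0,0,2,0,2,0,0,1]
Step 8: delete k at [3, 7, 14, 26] -> counters=[1,2,1,1,0,1,0,3,1,0,0,1,1,1,0,0,0,1,0,1,0,1,0,0,0,0,1,1,0,0,1,0,0,0,2,0,2,0,0,1]
Step 9: insert daj at [1, 3, 21, 36] -> counters=[1,3,1,2,0,1,0,3,1,0,0,1,1,1,0,0,0,1,0,1,0,2,0,0,0,0,1,1,0,0,1,0,0,0,2,0,3,0,0,1]
Step 10: insert x at [7, 12, 19, 34] -> counters=[1,3,1,2,0,1,0,4,1,0,0,1,2,1,0,0,0,1,0,2,0,2,0,0,0,0,1,1,0,0,1,0,0,0,3,0,3,0,0,1]
Step 11: insert k at [3, 7, 14, 26] -> counters=[1,3,1,3,0,1,0,5,1,0,0,1,2,1,1,0,0,1,0,2,0,2,0,0,0,0,2,1,0,0,1,0,0,0,3,0,3,0,0,1]
Final counters=[1,3,1,3,0,1,0,5,1,0,0,1,2,1,1,0,0,1,0,2,0,2,0,0,0,0,2,1,0,0,1,0,0,0,3,0,3,0,0,1] -> counters[0]=1

Answer: 1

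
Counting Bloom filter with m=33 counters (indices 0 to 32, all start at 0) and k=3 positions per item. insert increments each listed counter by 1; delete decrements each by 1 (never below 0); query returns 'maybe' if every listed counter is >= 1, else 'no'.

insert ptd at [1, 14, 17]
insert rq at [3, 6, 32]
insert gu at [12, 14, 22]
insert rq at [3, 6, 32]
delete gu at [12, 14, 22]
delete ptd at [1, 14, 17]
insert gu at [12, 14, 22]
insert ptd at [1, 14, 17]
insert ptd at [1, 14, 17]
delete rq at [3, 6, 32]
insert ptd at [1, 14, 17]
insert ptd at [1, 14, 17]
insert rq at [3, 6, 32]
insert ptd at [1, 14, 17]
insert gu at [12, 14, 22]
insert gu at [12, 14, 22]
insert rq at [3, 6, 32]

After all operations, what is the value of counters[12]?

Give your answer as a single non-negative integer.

Step 1: insert ptd at [1, 14, 17] -> counters=[0,1,0,0,0,0,0,0,0,0,0,0,0,0,1,0,0,1,0,0,0,0,0,0,0,0,0,0,0,0,0,0,0]
Step 2: insert rq at [3, 6, 32] -> counters=[0,1,0,1,0,0,1,0,0,0,0,0,0,0,1,0,0,1,0,0,0,0,0,0,0,0,0,0,0,0,0,0,1]
Step 3: insert gu at [12, 14, 22] -> counters=[0,1,0,1,0,0,1,0,0,0,0,0,1,0,2,0,0,1,0,0,0,0,1,0,0,0,0,0,0,0,0,0,1]
Step 4: insert rq at [3, 6, 32] -> counters=[0,1,0,2,0,0,2,0,0,0,0,0,1,0,2,0,0,1,0,0,0,0,1,0,0,0,0,0,0,0,0,0,2]
Step 5: delete gu at [12, 14, 22] -> counters=[0,1,0,2,0,0,2,0,0,0,0,0,0,0,1,0,0,1,0,0,0,0,0,0,0,0,0,0,0,0,0,0,2]
Step 6: delete ptd at [1, 14, 17] -> counters=[0,0,0,2,0,0,2,0,0,0,0,0,0,0,0,0,0,0,0,0,0,0,0,0,0,0,0,0,0,0,0,0,2]
Step 7: insert gu at [12, 14, 22] -> counters=[0,0,0,2,0,0,2,0,0,0,0,0,1,0,1,0,0,0,0,0,0,0,1,0,0,0,0,0,0,0,0,0,2]
Step 8: insert ptd at [1, 14, 17] -> counters=[0,1,0,2,0,0,2,0,0,0,0,0,1,0,2,0,0,1,0,0,0,0,1,0,0,0,0,0,0,0,0,0,2]
Step 9: insert ptd at [1, 14, 17] -> counters=[0,2,0,2,0,0,2,0,0,0,0,0,1,0,3,0,0,2,0,0,0,0,1,0,0,0,0,0,0,0,0,0,2]
Step 10: delete rq at [3, 6, 32] -> counters=[0,2,0,1,0,0,1,0,0,0,0,0,1,0,3,0,0,2,0,0,0,0,1,0,0,0,0,0,0,0,0,0,1]
Step 11: insert ptd at [1, 14, 17] -> counters=[0,3,0,1,0,0,1,0,0,0,0,0,1,0,4,0,0,3,0,0,0,0,1,0,0,0,0,0,0,0,0,0,1]
Step 12: insert ptd at [1, 14, 17] -> counters=[0,4,0,1,0,0,1,0,0,0,0,0,1,0,5,0,0,4,0,0,0,0,1,0,0,0,0,0,0,0,0,0,1]
Step 13: insert rq at [3, 6, 32] -> counters=[0,4,0,2,0,0,2,0,0,0,0,0,1,0,5,0,0,4,0,0,0,0,1,0,0,0,0,0,0,0,0,0,2]
Step 14: insert ptd at [1, 14, 17] -> counters=[0,5,0,2,0,0,2,0,0,0,0,0,1,0,6,0,0,5,0,0,0,0,1,0,0,0,0,0,0,0,0,0,2]
Step 15: insert gu at [12, 14, 22] -> counters=[0,5,0,2,0,0,2,0,0,0,0,0,2,0,7,0,0,5,0,0,0,0,2,0,0,0,0,0,0,0,0,0,2]
Step 16: insert gu at [12, 14, 22] -> counters=[0,5,0,2,0,0,2,0,0,0,0,0,3,0,8,0,0,5,0,0,0,0,3,0,0,0,0,0,0,0,0,0,2]
Step 17: insert rq at [3, 6, 32] -> counters=[0,5,0,3,0,0,3,0,0,0,0,0,3,0,8,0,0,5,0,0,0,0,3,0,0,0,0,0,0,0,0,0,3]
Final counters=[0,5,0,3,0,0,3,0,0,0,0,0,3,0,8,0,0,5,0,0,0,0,3,0,0,0,0,0,0,0,0,0,3] -> counters[12]=3

Answer: 3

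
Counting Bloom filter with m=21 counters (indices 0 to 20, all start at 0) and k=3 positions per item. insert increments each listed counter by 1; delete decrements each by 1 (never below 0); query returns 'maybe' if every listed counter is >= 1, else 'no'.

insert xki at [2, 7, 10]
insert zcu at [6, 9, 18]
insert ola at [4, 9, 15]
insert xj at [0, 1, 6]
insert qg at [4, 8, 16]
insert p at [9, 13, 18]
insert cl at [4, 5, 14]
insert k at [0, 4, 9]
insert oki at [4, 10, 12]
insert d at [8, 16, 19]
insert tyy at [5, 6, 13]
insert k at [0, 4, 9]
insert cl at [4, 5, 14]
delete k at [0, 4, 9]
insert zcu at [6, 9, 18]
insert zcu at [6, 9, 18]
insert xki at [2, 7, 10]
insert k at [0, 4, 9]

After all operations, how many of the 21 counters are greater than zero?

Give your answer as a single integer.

Step 1: insert xki at [2, 7, 10] -> counters=[0,0,1,0,0,0,0,1,0,0,1,0,0,0,0,0,0,0,0,0,0]
Step 2: insert zcu at [6, 9, 18] -> counters=[0,0,1,0,0,0,1,1,0,1,1,0,0,0,0,0,0,0,1,0,0]
Step 3: insert ola at [4, 9, 15] -> counters=[0,0,1,0,1,0,1,1,0,2,1,0,0,0,0,1,0,0,1,0,0]
Step 4: insert xj at [0, 1, 6] -> counters=[1,1,1,0,1,0,2,1,0,2,1,0,0,0,0,1,0,0,1,0,0]
Step 5: insert qg at [4, 8, 16] -> counters=[1,1,1,0,2,0,2,1,1,2,1,0,0,0,0,1,1,0,1,0,0]
Step 6: insert p at [9, 13, 18] -> counters=[1,1,1,0,2,0,2,1,1,3,1,0,0,1,0,1,1,0,2,0,0]
Step 7: insert cl at [4, 5, 14] -> counters=[1,1,1,0,3,1,2,1,1,3,1,0,0,1,1,1,1,0,2,0,0]
Step 8: insert k at [0, 4, 9] -> counters=[2,1,1,0,4,1,2,1,1,4,1,0,0,1,1,1,1,0,2,0,0]
Step 9: insert oki at [4, 10, 12] -> counters=[2,1,1,0,5,1,2,1,1,4,2,0,1,1,1,1,1,0,2,0,0]
Step 10: insert d at [8, 16, 19] -> counters=[2,1,1,0,5,1,2,1,2,4,2,0,1,1,1,1,2,0,2,1,0]
Step 11: insert tyy at [5, 6, 13] -> counters=[2,1,1,0,5,2,3,1,2,4,2,0,1,2,1,1,2,0,2,1,0]
Step 12: insert k at [0, 4, 9] -> counters=[3,1,1,0,6,2,3,1,2,5,2,0,1,2,1,1,2,0,2,1,0]
Step 13: insert cl at [4, 5, 14] -> counters=[3,1,1,0,7,3,3,1,2,5,2,0,1,2,2,1,2,0,2,1,0]
Step 14: delete k at [0, 4, 9] -> counters=[2,1,1,0,6,3,3,1,2,4,2,0,1,2,2,1,2,0,2,1,0]
Step 15: insert zcu at [6, 9, 18] -> counters=[2,1,1,0,6,3,4,1,2,5,2,0,1,2,2,1,2,0,3,1,0]
Step 16: insert zcu at [6, 9, 18] -> counters=[2,1,1,0,6,3,5,1,2,6,2,0,1,2,2,1,2,0,4,1,0]
Step 17: insert xki at [2, 7, 10] -> counters=[2,1,2,0,6,3,5,2,2,6,3,0,1,2,2,1,2,0,4,1,0]
Step 18: insert k at [0, 4, 9] -> counters=[3,1,2,0,7,3,5,2,2,7,3,0,1,2,2,1,2,0,4,1,0]
Final counters=[3,1,2,0,7,3,5,2,2,7,3,0,1,2,2,1,2,0,4,1,0] -> 17 nonzero

Answer: 17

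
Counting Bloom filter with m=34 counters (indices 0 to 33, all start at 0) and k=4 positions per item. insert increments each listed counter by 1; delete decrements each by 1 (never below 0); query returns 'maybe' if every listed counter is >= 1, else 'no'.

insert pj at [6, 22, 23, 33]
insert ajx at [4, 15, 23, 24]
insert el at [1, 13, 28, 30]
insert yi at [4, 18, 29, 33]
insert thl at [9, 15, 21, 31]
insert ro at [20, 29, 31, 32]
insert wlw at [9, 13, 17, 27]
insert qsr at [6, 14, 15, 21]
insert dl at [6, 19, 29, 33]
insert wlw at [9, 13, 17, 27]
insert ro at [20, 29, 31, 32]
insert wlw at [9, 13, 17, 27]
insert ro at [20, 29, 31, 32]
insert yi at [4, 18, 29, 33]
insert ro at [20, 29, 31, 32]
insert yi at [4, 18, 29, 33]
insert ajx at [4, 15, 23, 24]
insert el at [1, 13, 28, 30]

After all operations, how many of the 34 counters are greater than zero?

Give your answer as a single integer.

Step 1: insert pj at [6, 22, 23, 33] -> counters=[0,0,0,0,0,0,1,0,0,0,0,0,0,0,0,0,0,0,0,0,0,0,1,1,0,0,0,0,0,0,0,0,0,1]
Step 2: insert ajx at [4, 15, 23, 24] -> counters=[0,0,0,0,1,0,1,0,0,0,0,0,0,0,0,1,0,0,0,0,0,0,1,2,1,0,0,0,0,0,0,0,0,1]
Step 3: insert el at [1, 13, 28, 30] -> counters=[0,1,0,0,1,0,1,0,0,0,0,0,0,1,0,1,0,0,0,0,0,0,1,2,1,0,0,0,1,0,1,0,0,1]
Step 4: insert yi at [4, 18, 29, 33] -> counters=[0,1,0,0,2,0,1,0,0,0,0,0,0,1,0,1,0,0,1,0,0,0,1,2,1,0,0,0,1,1,1,0,0,2]
Step 5: insert thl at [9, 15, 21, 31] -> counters=[0,1,0,0,2,0,1,0,0,1,0,0,0,1,0,2,0,0,1,0,0,1,1,2,1,0,0,0,1,1,1,1,0,2]
Step 6: insert ro at [20, 29, 31, 32] -> counters=[0,1,0,0,2,0,1,0,0,1,0,0,0,1,0,2,0,0,1,0,1,1,1,2,1,0,0,0,1,2,1,2,1,2]
Step 7: insert wlw at [9, 13, 17, 27] -> counters=[0,1,0,0,2,0,1,0,0,2,0,0,0,2,0,2,0,1,1,0,1,1,1,2,1,0,0,1,1,2,1,2,1,2]
Step 8: insert qsr at [6, 14, 15, 21] -> counters=[0,1,0,0,2,0,2,0,0,2,0,0,0,2,1,3,0,1,1,0,1,2,1,2,1,0,0,1,1,2,1,2,1,2]
Step 9: insert dl at [6, 19, 29, 33] -> counters=[0,1,0,0,2,0,3,0,0,2,0,0,0,2,1,3,0,1,1,1,1,2,1,2,1,0,0,1,1,3,1,2,1,3]
Step 10: insert wlw at [9, 13, 17, 27] -> counters=[0,1,0,0,2,0,3,0,0,3,0,0,0,3,1,3,0,2,1,1,1,2,1,2,1,0,0,2,1,3,1,2,1,3]
Step 11: insert ro at [20, 29, 31, 32] -> counters=[0,1,0,0,2,0,3,0,0,3,0,0,0,3,1,3,0,2,1,1,2,2,1,2,1,0,0,2,1,4,1,3,2,3]
Step 12: insert wlw at [9, 13, 17, 27] -> counters=[0,1,0,0,2,0,3,0,0,4,0,0,0,4,1,3,0,3,1,1,2,2,1,2,1,0,0,3,1,4,1,3,2,3]
Step 13: insert ro at [20, 29, 31, 32] -> counters=[0,1,0,0,2,0,3,0,0,4,0,0,0,4,1,3,0,3,1,1,3,2,1,2,1,0,0,3,1,5,1,4,3,3]
Step 14: insert yi at [4, 18, 29, 33] -> counters=[0,1,0,0,3,0,3,0,0,4,0,0,0,4,1,3,0,3,2,1,3,2,1,2,1,0,0,3,1,6,1,4,3,4]
Step 15: insert ro at [20, 29, 31, 32] -> counters=[0,1,0,0,3,0,3,0,0,4,0,0,0,4,1,3,0,3,2,1,4,2,1,2,1,0,0,3,1,7,1,5,4,4]
Step 16: insert yi at [4, 18, 29, 33] -> counters=[0,1,0,0,4,0,3,0,0,4,0,0,0,4,1,3,0,3,3,1,4,2,1,2,1,0,0,3,1,8,1,5,4,5]
Step 17: insert ajx at [4, 15, 23, 24] -> counters=[0,1,0,0,5,0,3,0,0,4,0,0,0,4,1,4,0,3,3,1,4,2,1,3,2,0,0,3,1,8,1,5,4,5]
Step 18: insert el at [1, 13, 28, 30] -> counters=[0,2,0,0,5,0,3,0,0,4,0,0,0,5,1,4,0,3,3,1,4,2,1,3,2,0,0,3,2,8,2,5,4,5]
Final counters=[0,2,0,0,5,0,3,0,0,4,0,0,0,5,1,4,0,3,3,1,4,2,1,3,2,0,0,3,2,8,2,5,4,5] -> 22 nonzero

Answer: 22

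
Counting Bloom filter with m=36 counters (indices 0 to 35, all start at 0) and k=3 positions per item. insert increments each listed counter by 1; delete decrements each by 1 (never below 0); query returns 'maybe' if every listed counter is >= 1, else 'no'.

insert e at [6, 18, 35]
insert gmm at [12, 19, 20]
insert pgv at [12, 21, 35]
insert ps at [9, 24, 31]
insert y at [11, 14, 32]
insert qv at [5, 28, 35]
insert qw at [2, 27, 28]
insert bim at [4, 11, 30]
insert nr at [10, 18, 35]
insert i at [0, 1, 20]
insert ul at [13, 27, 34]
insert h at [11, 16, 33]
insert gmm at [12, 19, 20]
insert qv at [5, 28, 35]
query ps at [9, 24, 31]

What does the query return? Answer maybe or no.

Answer: maybe

Derivation:
Step 1: insert e at [6, 18, 35] -> counters=[0,0,0,0,0,0,1,0,0,0,0,0,0,0,0,0,0,0,1,0,0,0,0,0,0,0,0,0,0,0,0,0,0,0,0,1]
Step 2: insert gmm at [12, 19, 20] -> counters=[0,0,0,0,0,0,1,0,0,0,0,0,1,0,0,0,0,0,1,1,1,0,0,0,0,0,0,0,0,0,0,0,0,0,0,1]
Step 3: insert pgv at [12, 21, 35] -> counters=[0,0,0,0,0,0,1,0,0,0,0,0,2,0,0,0,0,0,1,1,1,1,0,0,0,0,0,0,0,0,0,0,0,0,0,2]
Step 4: insert ps at [9, 24, 31] -> counters=[0,0,0,0,0,0,1,0,0,1,0,0,2,0,0,0,0,0,1,1,1,1,0,0,1,0,0,0,0,0,0,1,0,0,0,2]
Step 5: insert y at [11, 14, 32] -> counters=[0,0,0,0,0,0,1,0,0,1,0,1,2,0,1,0,0,0,1,1,1,1,0,0,1,0,0,0,0,0,0,1,1,0,0,2]
Step 6: insert qv at [5, 28, 35] -> counters=[0,0,0,0,0,1,1,0,0,1,0,1,2,0,1,0,0,0,1,1,1,1,0,0,1,0,0,0,1,0,0,1,1,0,0,3]
Step 7: insert qw at [2, 27, 28] -> counters=[0,0,1,0,0,1,1,0,0,1,0,1,2,0,1,0,0,0,1,1,1,1,0,0,1,0,0,1,2,0,0,1,1,0,0,3]
Step 8: insert bim at [4, 11, 30] -> counters=[0,0,1,0,1,1,1,0,0,1,0,2,2,0,1,0,0,0,1,1,1,1,0,0,1,0,0,1,2,0,1,1,1,0,0,3]
Step 9: insert nr at [10, 18, 35] -> counters=[0,0,1,0,1,1,1,0,0,1,1,2,2,0,1,0,0,0,2,1,1,1,0,0,1,0,0,1,2,0,1,1,1,0,0,4]
Step 10: insert i at [0, 1, 20] -> counters=[1,1,1,0,1,1,1,0,0,1,1,2,2,0,1,0,0,0,2,1,2,1,0,0,1,0,0,1,2,0,1,1,1,0,0,4]
Step 11: insert ul at [13, 27, 34] -> counters=[1,1,1,0,1,1,1,0,0,1,1,2,2,1,1,0,0,0,2,1,2,1,0,0,1,0,0,2,2,0,1,1,1,0,1,4]
Step 12: insert h at [11, 16, 33] -> counters=[1,1,1,0,1,1,1,0,0,1,1,3,2,1,1,0,1,0,2,1,2,1,0,0,1,0,0,2,2,0,1,1,1,1,1,4]
Step 13: insert gmm at [12, 19, 20] -> counters=[1,1,1,0,1,1,1,0,0,1,1,3,3,1,1,0,1,0,2,2,3,1,0,0,1,0,0,2,2,0,1,1,1,1,1,4]
Step 14: insert qv at [5, 28, 35] -> counters=[1,1,1,0,1,2,1,0,0,1,1,3,3,1,1,0,1,0,2,2,3,1,0,0,1,0,0,2,3,0,1,1,1,1,1,5]
Query ps: check counters[9]=1 counters[24]=1 counters[31]=1 -> maybe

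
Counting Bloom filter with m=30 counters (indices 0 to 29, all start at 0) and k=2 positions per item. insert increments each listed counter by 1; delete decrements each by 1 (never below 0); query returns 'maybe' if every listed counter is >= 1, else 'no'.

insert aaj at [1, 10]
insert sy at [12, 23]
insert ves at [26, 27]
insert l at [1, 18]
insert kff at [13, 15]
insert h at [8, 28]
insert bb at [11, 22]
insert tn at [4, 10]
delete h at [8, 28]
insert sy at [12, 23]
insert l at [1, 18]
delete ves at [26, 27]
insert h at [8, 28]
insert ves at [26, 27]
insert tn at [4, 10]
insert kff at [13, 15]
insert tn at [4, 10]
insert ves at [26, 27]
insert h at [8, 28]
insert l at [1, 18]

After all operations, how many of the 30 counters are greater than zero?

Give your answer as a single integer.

Step 1: insert aaj at [1, 10] -> counters=[0,1,0,0,0,0,0,0,0,0,1,0,0,0,0,0,0,0,0,0,0,0,0,0,0,0,0,0,0,0]
Step 2: insert sy at [12, 23] -> counters=[0,1,0,0,0,0,0,0,0,0,1,0,1,0,0,0,0,0,0,0,0,0,0,1,0,0,0,0,0,0]
Step 3: insert ves at [26, 27] -> counters=[0,1,0,0,0,0,0,0,0,0,1,0,1,0,0,0,0,0,0,0,0,0,0,1,0,0,1,1,0,0]
Step 4: insert l at [1, 18] -> counters=[0,2,0,0,0,0,0,0,0,0,1,0,1,0,0,0,0,0,1,0,0,0,0,1,0,0,1,1,0,0]
Step 5: insert kff at [13, 15] -> counters=[0,2,0,0,0,0,0,0,0,0,1,0,1,1,0,1,0,0,1,0,0,0,0,1,0,0,1,1,0,0]
Step 6: insert h at [8, 28] -> counters=[0,2,0,0,0,0,0,0,1,0,1,0,1,1,0,1,0,0,1,0,0,0,0,1,0,0,1,1,1,0]
Step 7: insert bb at [11, 22] -> counters=[0,2,0,0,0,0,0,0,1,0,1,1,1,1,0,1,0,0,1,0,0,0,1,1,0,0,1,1,1,0]
Step 8: insert tn at [4, 10] -> counters=[0,2,0,0,1,0,0,0,1,0,2,1,1,1,0,1,0,0,1,0,0,0,1,1,0,0,1,1,1,0]
Step 9: delete h at [8, 28] -> counters=[0,2,0,0,1,0,0,0,0,0,2,1,1,1,0,1,0,0,1,0,0,0,1,1,0,0,1,1,0,0]
Step 10: insert sy at [12, 23] -> counters=[0,2,0,0,1,0,0,0,0,0,2,1,2,1,0,1,0,0,1,0,0,0,1,2,0,0,1,1,0,0]
Step 11: insert l at [1, 18] -> counters=[0,3,0,0,1,0,0,0,0,0,2,1,2,1,0,1,0,0,2,0,0,0,1,2,0,0,1,1,0,0]
Step 12: delete ves at [26, 27] -> counters=[0,3,0,0,1,0,0,0,0,0,2,1,2,1,0,1,0,0,2,0,0,0,1,2,0,0,0,0,0,0]
Step 13: insert h at [8, 28] -> counters=[0,3,0,0,1,0,0,0,1,0,2,1,2,1,0,1,0,0,2,0,0,0,1,2,0,0,0,0,1,0]
Step 14: insert ves at [26, 27] -> counters=[0,3,0,0,1,0,0,0,1,0,2,1,2,1,0,1,0,0,2,0,0,0,1,2,0,0,1,1,1,0]
Step 15: insert tn at [4, 10] -> counters=[0,3,0,0,2,0,0,0,1,0,3,1,2,1,0,1,0,0,2,0,0,0,1,2,0,0,1,1,1,0]
Step 16: insert kff at [13, 15] -> counters=[0,3,0,0,2,0,0,0,1,0,3,1,2,2,0,2,0,0,2,0,0,0,1,2,0,0,1,1,1,0]
Step 17: insert tn at [4, 10] -> counters=[0,3,0,0,3,0,0,0,1,0,4,1,2,2,0,2,0,0,2,0,0,0,1,2,0,0,1,1,1,0]
Step 18: insert ves at [26, 27] -> counters=[0,3,0,0,3,0,0,0,1,0,4,1,2,2,0,2,0,0,2,0,0,0,1,2,0,0,2,2,1,0]
Step 19: insert h at [8, 28] -> counters=[0,3,0,0,3,0,0,0,2,0,4,1,2,2,0,2,0,0,2,0,0,0,1,2,0,0,2,2,2,0]
Step 20: insert l at [1, 18] -> counters=[0,4,0,0,3,0,0,0,2,0,4,1,2,2,0,2,0,0,3,0,0,0,1,2,0,0,2,2,2,0]
Final counters=[0,4,0,0,3,0,0,0,2,0,4,1,2,2,0,2,0,0,3,0,0,0,1,2,0,0,2,2,2,0] -> 14 nonzero

Answer: 14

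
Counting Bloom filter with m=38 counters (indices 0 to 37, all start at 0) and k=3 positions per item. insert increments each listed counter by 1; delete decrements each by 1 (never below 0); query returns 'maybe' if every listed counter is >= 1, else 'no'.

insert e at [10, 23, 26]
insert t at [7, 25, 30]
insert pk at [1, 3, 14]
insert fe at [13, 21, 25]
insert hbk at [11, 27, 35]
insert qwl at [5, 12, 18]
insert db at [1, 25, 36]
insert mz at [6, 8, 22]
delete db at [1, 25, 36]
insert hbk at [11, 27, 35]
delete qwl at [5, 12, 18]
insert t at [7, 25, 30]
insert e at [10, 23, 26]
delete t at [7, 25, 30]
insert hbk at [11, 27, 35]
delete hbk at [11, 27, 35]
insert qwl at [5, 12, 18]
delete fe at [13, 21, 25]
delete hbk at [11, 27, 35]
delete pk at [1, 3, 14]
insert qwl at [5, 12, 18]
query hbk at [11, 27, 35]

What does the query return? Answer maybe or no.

Answer: maybe

Derivation:
Step 1: insert e at [10, 23, 26] -> counters=[0,0,0,0,0,0,0,0,0,0,1,0,0,0,0,0,0,0,0,0,0,0,0,1,0,0,1,0,0,0,0,0,0,0,0,0,0,0]
Step 2: insert t at [7, 25, 30] -> counters=[0,0,0,0,0,0,0,1,0,0,1,0,0,0,0,0,0,0,0,0,0,0,0,1,0,1,1,0,0,0,1,0,0,0,0,0,0,0]
Step 3: insert pk at [1, 3, 14] -> counters=[0,1,0,1,0,0,0,1,0,0,1,0,0,0,1,0,0,0,0,0,0,0,0,1,0,1,1,0,0,0,1,0,0,0,0,0,0,0]
Step 4: insert fe at [13, 21, 25] -> counters=[0,1,0,1,0,0,0,1,0,0,1,0,0,1,1,0,0,0,0,0,0,1,0,1,0,2,1,0,0,0,1,0,0,0,0,0,0,0]
Step 5: insert hbk at [11, 27, 35] -> counters=[0,1,0,1,0,0,0,1,0,0,1,1,0,1,1,0,0,0,0,0,0,1,0,1,0,2,1,1,0,0,1,0,0,0,0,1,0,0]
Step 6: insert qwl at [5, 12, 18] -> counters=[0,1,0,1,0,1,0,1,0,0,1,1,1,1,1,0,0,0,1,0,0,1,0,1,0,2,1,1,0,0,1,0,0,0,0,1,0,0]
Step 7: insert db at [1, 25, 36] -> counters=[0,2,0,1,0,1,0,1,0,0,1,1,1,1,1,0,0,0,1,0,0,1,0,1,0,3,1,1,0,0,1,0,0,0,0,1,1,0]
Step 8: insert mz at [6, 8, 22] -> counters=[0,2,0,1,0,1,1,1,1,0,1,1,1,1,1,0,0,0,1,0,0,1,1,1,0,3,1,1,0,0,1,0,0,0,0,1,1,0]
Step 9: delete db at [1, 25, 36] -> counters=[0,1,0,1,0,1,1,1,1,0,1,1,1,1,1,0,0,0,1,0,0,1,1,1,0,2,1,1,0,0,1,0,0,0,0,1,0,0]
Step 10: insert hbk at [11, 27, 35] -> counters=[0,1,0,1,0,1,1,1,1,0,1,2,1,1,1,0,0,0,1,0,0,1,1,1,0,2,1,2,0,0,1,0,0,0,0,2,0,0]
Step 11: delete qwl at [5, 12, 18] -> counters=[0,1,0,1,0,0,1,1,1,0,1,2,0,1,1,0,0,0,0,0,0,1,1,1,0,2,1,2,0,0,1,0,0,0,0,2,0,0]
Step 12: insert t at [7, 25, 30] -> counters=[0,1,0,1,0,0,1,2,1,0,1,2,0,1,1,0,0,0,0,0,0,1,1,1,0,3,1,2,0,0,2,0,0,0,0,2,0,0]
Step 13: insert e at [10, 23, 26] -> counters=[0,1,0,1,0,0,1,2,1,0,2,2,0,1,1,0,0,0,0,0,0,1,1,2,0,3,2,2,0,0,2,0,0,0,0,2,0,0]
Step 14: delete t at [7, 25, 30] -> counters=[0,1,0,1,0,0,1,1,1,0,2,2,0,1,1,0,0,0,0,0,0,1,1,2,0,2,2,2,0,0,1,0,0,0,0,2,0,0]
Step 15: insert hbk at [11, 27, 35] -> counters=[0,1,0,1,0,0,1,1,1,0,2,3,0,1,1,0,0,0,0,0,0,1,1,2,0,2,2,3,0,0,1,0,0,0,0,3,0,0]
Step 16: delete hbk at [11, 27, 35] -> counters=[0,1,0,1,0,0,1,1,1,0,2,2,0,1,1,0,0,0,0,0,0,1,1,2,0,2,2,2,0,0,1,0,0,0,0,2,0,0]
Step 17: insert qwl at [5, 12, 18] -> counters=[0,1,0,1,0,1,1,1,1,0,2,2,1,1,1,0,0,0,1,0,0,1,1,2,0,2,2,2,0,0,1,0,0,0,0,2,0,0]
Step 18: delete fe at [13, 21, 25] -> counters=[0,1,0,1,0,1,1,1,1,0,2,2,1,0,1,0,0,0,1,0,0,0,1,2,0,1,2,2,0,0,1,0,0,0,0,2,0,0]
Step 19: delete hbk at [11, 27, 35] -> counters=[0,1,0,1,0,1,1,1,1,0,2,1,1,0,1,0,0,0,1,0,0,0,1,2,0,1,2,1,0,0,1,0,0,0,0,1,0,0]
Step 20: delete pk at [1, 3, 14] -> counters=[0,0,0,0,0,1,1,1,1,0,2,1,1,0,0,0,0,0,1,0,0,0,1,2,0,1,2,1,0,0,1,0,0,0,0,1,0,0]
Step 21: insert qwl at [5, 12, 18] -> counters=[0,0,0,0,0,2,1,1,1,0,2,1,2,0,0,0,0,0,2,0,0,0,1,2,0,1,2,1,0,0,1,0,0,0,0,1,0,0]
Query hbk: check counters[11]=1 counters[27]=1 counters[35]=1 -> maybe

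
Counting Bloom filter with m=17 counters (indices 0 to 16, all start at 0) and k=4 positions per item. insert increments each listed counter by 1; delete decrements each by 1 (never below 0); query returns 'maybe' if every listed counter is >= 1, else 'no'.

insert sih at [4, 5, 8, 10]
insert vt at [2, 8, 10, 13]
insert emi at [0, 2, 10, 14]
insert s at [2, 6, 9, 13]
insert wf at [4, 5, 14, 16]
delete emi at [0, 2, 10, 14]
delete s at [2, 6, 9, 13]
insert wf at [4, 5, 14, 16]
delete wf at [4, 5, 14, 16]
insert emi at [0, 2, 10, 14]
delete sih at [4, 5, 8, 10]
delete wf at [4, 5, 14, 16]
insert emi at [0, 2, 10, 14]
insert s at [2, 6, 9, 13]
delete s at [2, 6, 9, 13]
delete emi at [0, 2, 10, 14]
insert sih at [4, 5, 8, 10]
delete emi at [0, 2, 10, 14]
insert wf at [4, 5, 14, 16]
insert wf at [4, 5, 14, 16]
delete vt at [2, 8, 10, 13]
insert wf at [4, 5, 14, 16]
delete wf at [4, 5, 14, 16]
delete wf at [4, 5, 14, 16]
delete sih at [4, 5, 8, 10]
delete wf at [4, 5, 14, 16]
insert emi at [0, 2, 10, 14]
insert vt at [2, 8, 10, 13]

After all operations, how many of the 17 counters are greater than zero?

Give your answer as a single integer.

Step 1: insert sih at [4, 5, 8, 10] -> counters=[0,0,0,0,1,1,0,0,1,0,1,0,0,0,0,0,0]
Step 2: insert vt at [2, 8, 10, 13] -> counters=[0,0,1,0,1,1,0,0,2,0,2,0,0,1,0,0,0]
Step 3: insert emi at [0, 2, 10, 14] -> counters=[1,0,2,0,1,1,0,0,2,0,3,0,0,1,1,0,0]
Step 4: insert s at [2, 6, 9, 13] -> counters=[1,0,3,0,1,1,1,0,2,1,3,0,0,2,1,0,0]
Step 5: insert wf at [4, 5, 14, 16] -> counters=[1,0,3,0,2,2,1,0,2,1,3,0,0,2,2,0,1]
Step 6: delete emi at [0, 2, 10, 14] -> counters=[0,0,2,0,2,2,1,0,2,1,2,0,0,2,1,0,1]
Step 7: delete s at [2, 6, 9, 13] -> counters=[0,0,1,0,2,2,0,0,2,0,2,0,0,1,1,0,1]
Step 8: insert wf at [4, 5, 14, 16] -> counters=[0,0,1,0,3,3,0,0,2,0,2,0,0,1,2,0,2]
Step 9: delete wf at [4, 5, 14, 16] -> counters=[0,0,1,0,2,2,0,0,2,0,2,0,0,1,1,0,1]
Step 10: insert emi at [0, 2, 10, 14] -> counters=[1,0,2,0,2,2,0,0,2,0,3,0,0,1,2,0,1]
Step 11: delete sih at [4, 5, 8, 10] -> counters=[1,0,2,0,1,1,0,0,1,0,2,0,0,1,2,0,1]
Step 12: delete wf at [4, 5, 14, 16] -> counters=[1,0,2,0,0,0,0,0,1,0,2,0,0,1,1,0,0]
Step 13: insert emi at [0, 2, 10, 14] -> counters=[2,0,3,0,0,0,0,0,1,0,3,0,0,1,2,0,0]
Step 14: insert s at [2, 6, 9, 13] -> counters=[2,0,4,0,0,0,1,0,1,1,3,0,0,2,2,0,0]
Step 15: delete s at [2, 6, 9, 13] -> counters=[2,0,3,0,0,0,0,0,1,0,3,0,0,1,2,0,0]
Step 16: delete emi at [0, 2, 10, 14] -> counters=[1,0,2,0,0,0,0,0,1,0,2,0,0,1,1,0,0]
Step 17: insert sih at [4, 5, 8, 10] -> counters=[1,0,2,0,1,1,0,0,2,0,3,0,0,1,1,0,0]
Step 18: delete emi at [0, 2, 10, 14] -> counters=[0,0,1,0,1,1,0,0,2,0,2,0,0,1,0,0,0]
Step 19: insert wf at [4, 5, 14, 16] -> counters=[0,0,1,0,2,2,0,0,2,0,2,0,0,1,1,0,1]
Step 20: insert wf at [4, 5, 14, 16] -> counters=[0,0,1,0,3,3,0,0,2,0,2,0,0,1,2,0,2]
Step 21: delete vt at [2, 8, 10, 13] -> counters=[0,0,0,0,3,3,0,0,1,0,1,0,0,0,2,0,2]
Step 22: insert wf at [4, 5, 14, 16] -> counters=[0,0,0,0,4,4,0,0,1,0,1,0,0,0,3,0,3]
Step 23: delete wf at [4, 5, 14, 16] -> counters=[0,0,0,0,3,3,0,0,1,0,1,0,0,0,2,0,2]
Step 24: delete wf at [4, 5, 14, 16] -> counters=[0,0,0,0,2,2,0,0,1,0,1,0,0,0,1,0,1]
Step 25: delete sih at [4, 5, 8, 10] -> counters=[0,0,0,0,1,1,0,0,0,0,0,0,0,0,1,0,1]
Step 26: delete wf at [4, 5, 14, 16] -> counters=[0,0,0,0,0,0,0,0,0,0,0,0,0,0,0,0,0]
Step 27: insert emi at [0, 2, 10, 14] -> counters=[1,0,1,0,0,0,0,0,0,0,1,0,0,0,1,0,0]
Step 28: insert vt at [2, 8, 10, 13] -> counters=[1,0,2,0,0,0,0,0,1,0,2,0,0,1,1,0,0]
Final counters=[1,0,2,0,0,0,0,0,1,0,2,0,0,1,1,0,0] -> 6 nonzero

Answer: 6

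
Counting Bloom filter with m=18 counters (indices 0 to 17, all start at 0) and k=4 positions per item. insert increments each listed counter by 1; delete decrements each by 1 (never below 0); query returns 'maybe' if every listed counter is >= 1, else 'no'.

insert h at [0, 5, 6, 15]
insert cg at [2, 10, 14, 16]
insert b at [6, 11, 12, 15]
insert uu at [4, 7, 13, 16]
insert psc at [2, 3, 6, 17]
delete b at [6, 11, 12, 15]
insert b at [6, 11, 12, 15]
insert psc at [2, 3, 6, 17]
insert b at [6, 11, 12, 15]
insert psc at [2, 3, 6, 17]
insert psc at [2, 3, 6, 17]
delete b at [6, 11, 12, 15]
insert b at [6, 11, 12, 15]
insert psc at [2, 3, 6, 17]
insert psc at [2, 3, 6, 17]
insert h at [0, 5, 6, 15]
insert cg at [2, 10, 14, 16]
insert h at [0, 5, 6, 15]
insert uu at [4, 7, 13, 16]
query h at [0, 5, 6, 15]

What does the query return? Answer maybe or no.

Step 1: insert h at [0, 5, 6, 15] -> counters=[1,0,0,0,0,1,1,0,0,0,0,0,0,0,0,1,0,0]
Step 2: insert cg at [2, 10, 14, 16] -> counters=[1,0,1,0,0,1,1,0,0,0,1,0,0,0,1,1,1,0]
Step 3: insert b at [6, 11, 12, 15] -> counters=[1,0,1,0,0,1,2,0,0,0,1,1,1,0,1,2,1,0]
Step 4: insert uu at [4, 7, 13, 16] -> counters=[1,0,1,0,1,1,2,1,0,0,1,1,1,1,1,2,2,0]
Step 5: insert psc at [2, 3, 6, 17] -> counters=[1,0,2,1,1,1,3,1,0,0,1,1,1,1,1,2,2,1]
Step 6: delete b at [6, 11, 12, 15] -> counters=[1,0,2,1,1,1,2,1,0,0,1,0,0,1,1,1,2,1]
Step 7: insert b at [6, 11, 12, 15] -> counters=[1,0,2,1,1,1,3,1,0,0,1,1,1,1,1,2,2,1]
Step 8: insert psc at [2, 3, 6, 17] -> counters=[1,0,3,2,1,1,4,1,0,0,1,1,1,1,1,2,2,2]
Step 9: insert b at [6, 11, 12, 15] -> counters=[1,0,3,2,1,1,5,1,0,0,1,2,2,1,1,3,2,2]
Step 10: insert psc at [2, 3, 6, 17] -> counters=[1,0,4,3,1,1,6,1,0,0,1,2,2,1,1,3,2,3]
Step 11: insert psc at [2, 3, 6, 17] -> counters=[1,0,5,4,1,1,7,1,0,0,1,2,2,1,1,3,2,4]
Step 12: delete b at [6, 11, 12, 15] -> counters=[1,0,5,4,1,1,6,1,0,0,1,1,1,1,1,2,2,4]
Step 13: insert b at [6, 11, 12, 15] -> counters=[1,0,5,4,1,1,7,1,0,0,1,2,2,1,1,3,2,4]
Step 14: insert psc at [2, 3, 6, 17] -> counters=[1,0,6,5,1,1,8,1,0,0,1,2,2,1,1,3,2,5]
Step 15: insert psc at [2, 3, 6, 17] -> counters=[1,0,7,6,1,1,9,1,0,0,1,2,2,1,1,3,2,6]
Step 16: insert h at [0, 5, 6, 15] -> counters=[2,0,7,6,1,2,10,1,0,0,1,2,2,1,1,4,2,6]
Step 17: insert cg at [2, 10, 14, 16] -> counters=[2,0,8,6,1,2,10,1,0,0,2,2,2,1,2,4,3,6]
Step 18: insert h at [0, 5, 6, 15] -> counters=[3,0,8,6,1,3,11,1,0,0,2,2,2,1,2,5,3,6]
Step 19: insert uu at [4, 7, 13, 16] -> counters=[3,0,8,6,2,3,11,2,0,0,2,2,2,2,2,5,4,6]
Query h: check counters[0]=3 counters[5]=3 counters[6]=11 counters[15]=5 -> maybe

Answer: maybe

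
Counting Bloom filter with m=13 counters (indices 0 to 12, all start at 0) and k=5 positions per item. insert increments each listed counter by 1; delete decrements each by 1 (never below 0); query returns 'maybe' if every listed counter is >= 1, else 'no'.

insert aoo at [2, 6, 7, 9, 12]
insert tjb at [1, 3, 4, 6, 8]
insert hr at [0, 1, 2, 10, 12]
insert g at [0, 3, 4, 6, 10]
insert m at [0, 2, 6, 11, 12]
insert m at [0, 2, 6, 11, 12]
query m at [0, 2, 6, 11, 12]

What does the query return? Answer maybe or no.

Answer: maybe

Derivation:
Step 1: insert aoo at [2, 6, 7, 9, 12] -> counters=[0,0,1,0,0,0,1,1,0,1,0,0,1]
Step 2: insert tjb at [1, 3, 4, 6, 8] -> counters=[0,1,1,1,1,0,2,1,1,1,0,0,1]
Step 3: insert hr at [0, 1, 2, 10, 12] -> counters=[1,2,2,1,1,0,2,1,1,1,1,0,2]
Step 4: insert g at [0, 3, 4, 6, 10] -> counters=[2,2,2,2,2,0,3,1,1,1,2,0,2]
Step 5: insert m at [0, 2, 6, 11, 12] -> counters=[3,2,3,2,2,0,4,1,1,1,2,1,3]
Step 6: insert m at [0, 2, 6, 11, 12] -> counters=[4,2,4,2,2,0,5,1,1,1,2,2,4]
Query m: check counters[0]=4 counters[2]=4 counters[6]=5 counters[11]=2 counters[12]=4 -> maybe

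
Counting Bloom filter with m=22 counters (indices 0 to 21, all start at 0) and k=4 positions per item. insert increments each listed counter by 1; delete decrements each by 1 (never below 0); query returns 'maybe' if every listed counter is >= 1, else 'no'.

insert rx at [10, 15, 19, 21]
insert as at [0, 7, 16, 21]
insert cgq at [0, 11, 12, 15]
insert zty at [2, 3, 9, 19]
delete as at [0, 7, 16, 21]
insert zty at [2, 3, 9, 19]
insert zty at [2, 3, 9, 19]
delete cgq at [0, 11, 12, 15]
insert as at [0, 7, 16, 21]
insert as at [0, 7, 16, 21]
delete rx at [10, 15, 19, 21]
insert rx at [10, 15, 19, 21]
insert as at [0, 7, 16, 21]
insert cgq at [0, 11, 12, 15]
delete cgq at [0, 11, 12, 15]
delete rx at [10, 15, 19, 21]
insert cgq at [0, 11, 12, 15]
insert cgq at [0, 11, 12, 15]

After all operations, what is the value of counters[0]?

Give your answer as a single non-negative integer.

Answer: 5

Derivation:
Step 1: insert rx at [10, 15, 19, 21] -> counters=[0,0,0,0,0,0,0,0,0,0,1,0,0,0,0,1,0,0,0,1,0,1]
Step 2: insert as at [0, 7, 16, 21] -> counters=[1,0,0,0,0,0,0,1,0,0,1,0,0,0,0,1,1,0,0,1,0,2]
Step 3: insert cgq at [0, 11, 12, 15] -> counters=[2,0,0,0,0,0,0,1,0,0,1,1,1,0,0,2,1,0,0,1,0,2]
Step 4: insert zty at [2, 3, 9, 19] -> counters=[2,0,1,1,0,0,0,1,0,1,1,1,1,0,0,2,1,0,0,2,0,2]
Step 5: delete as at [0, 7, 16, 21] -> counters=[1,0,1,1,0,0,0,0,0,1,1,1,1,0,0,2,0,0,0,2,0,1]
Step 6: insert zty at [2, 3, 9, 19] -> counters=[1,0,2,2,0,0,0,0,0,2,1,1,1,0,0,2,0,0,0,3,0,1]
Step 7: insert zty at [2, 3, 9, 19] -> counters=[1,0,3,3,0,0,0,0,0,3,1,1,1,0,0,2,0,0,0,4,0,1]
Step 8: delete cgq at [0, 11, 12, 15] -> counters=[0,0,3,3,0,0,0,0,0,3,1,0,0,0,0,1,0,0,0,4,0,1]
Step 9: insert as at [0, 7, 16, 21] -> counters=[1,0,3,3,0,0,0,1,0,3,1,0,0,0,0,1,1,0,0,4,0,2]
Step 10: insert as at [0, 7, 16, 21] -> counters=[2,0,3,3,0,0,0,2,0,3,1,0,0,0,0,1,2,0,0,4,0,3]
Step 11: delete rx at [10, 15, 19, 21] -> counters=[2,0,3,3,0,0,0,2,0,3,0,0,0,0,0,0,2,0,0,3,0,2]
Step 12: insert rx at [10, 15, 19, 21] -> counters=[2,0,3,3,0,0,0,2,0,3,1,0,0,0,0,1,2,0,0,4,0,3]
Step 13: insert as at [0, 7, 16, 21] -> counters=[3,0,3,3,0,0,0,3,0,3,1,0,0,0,0,1,3,0,0,4,0,4]
Step 14: insert cgq at [0, 11, 12, 15] -> counters=[4,0,3,3,0,0,0,3,0,3,1,1,1,0,0,2,3,0,0,4,0,4]
Step 15: delete cgq at [0, 11, 12, 15] -> counters=[3,0,3,3,0,0,0,3,0,3,1,0,0,0,0,1,3,0,0,4,0,4]
Step 16: delete rx at [10, 15, 19, 21] -> counters=[3,0,3,3,0,0,0,3,0,3,0,0,0,0,0,0,3,0,0,3,0,3]
Step 17: insert cgq at [0, 11, 12, 15] -> counters=[4,0,3,3,0,0,0,3,0,3,0,1,1,0,0,1,3,0,0,3,0,3]
Step 18: insert cgq at [0, 11, 12, 15] -> counters=[5,0,3,3,0,0,0,3,0,3,0,2,2,0,0,2,3,0,0,3,0,3]
Final counters=[5,0,3,3,0,0,0,3,0,3,0,2,2,0,0,2,3,0,0,3,0,3] -> counters[0]=5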